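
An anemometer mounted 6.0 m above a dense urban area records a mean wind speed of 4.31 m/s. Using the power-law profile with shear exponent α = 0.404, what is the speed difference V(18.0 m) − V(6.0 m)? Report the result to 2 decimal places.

Power law: V₂ = V₁ · (z₂/z₁)^α = 4.31 × (3.0000)^0.404 = 6.7179 m/s
ΔV = 6.7179 − 4.31 = 2.4079 m/s

2.41 m/s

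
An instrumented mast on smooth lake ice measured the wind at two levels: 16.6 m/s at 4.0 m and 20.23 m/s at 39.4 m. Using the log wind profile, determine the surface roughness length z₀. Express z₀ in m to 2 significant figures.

Log law: V(z) ∝ ln(z/z₀). With r = V₁/V₂ = 16.6/20.23 = 0.82056,
r · ln(z₂/z₀) = ln(z₁/z₀) ⇒ ln z₀ = (ln z₁ − r·ln z₂)/(1 − r)
ln z₀ = (1.38629 − 0.82056×3.67377) / 0.17944 = -9.0743
z₀ = exp(-9.0743) = 0.0001146 m

z₀ ≈ 0.00011 m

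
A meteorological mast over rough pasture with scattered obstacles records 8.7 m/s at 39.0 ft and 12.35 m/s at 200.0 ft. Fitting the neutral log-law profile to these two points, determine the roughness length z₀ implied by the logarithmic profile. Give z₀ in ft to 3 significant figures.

Log law: V(z) ∝ ln(z/z₀). With r = V₁/V₂ = 8.7/12.35 = 0.70445,
r · ln(z₂/z₀) = ln(z₁/z₀) ⇒ ln z₀ = (ln z₁ − r·ln z₂)/(1 − r)
ln z₀ = (3.66356 − 0.70445×5.29832) / 0.29555 = -0.2330
z₀ = exp(-0.2330) = 0.7922 ft

z₀ ≈ 0.792 ft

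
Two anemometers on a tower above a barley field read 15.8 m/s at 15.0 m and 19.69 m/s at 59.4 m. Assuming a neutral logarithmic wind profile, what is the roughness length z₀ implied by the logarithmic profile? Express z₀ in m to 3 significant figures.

z₀ ≈ 0.0560 m

Log law: V(z) ∝ ln(z/z₀). With r = V₁/V₂ = 15.8/19.69 = 0.80244,
r · ln(z₂/z₀) = ln(z₁/z₀) ⇒ ln z₀ = (ln z₁ − r·ln z₂)/(1 − r)
ln z₀ = (2.70805 − 0.80244×4.08429) / 0.19756 = -2.8818
z₀ = exp(-2.8818) = 0.05603 m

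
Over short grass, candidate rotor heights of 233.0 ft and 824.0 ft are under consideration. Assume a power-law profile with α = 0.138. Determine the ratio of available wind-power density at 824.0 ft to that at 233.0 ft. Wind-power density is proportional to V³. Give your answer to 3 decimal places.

1.687

Speed ratio: V_B/V_A = (z_B/z_A)^α = (824.0/233.0)^0.138 = (3.5365)^0.138 = 1.19043
Power-density ratio: P_B/P_A = (V_B/V_A)³ = (1.19043)³ = 1.68697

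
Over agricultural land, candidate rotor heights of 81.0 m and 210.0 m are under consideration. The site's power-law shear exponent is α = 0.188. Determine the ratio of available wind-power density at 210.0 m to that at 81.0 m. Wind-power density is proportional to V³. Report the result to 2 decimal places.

1.71

Speed ratio: V_B/V_A = (z_B/z_A)^α = (210.0/81.0)^0.188 = (2.5926)^0.188 = 1.19614
Power-density ratio: P_B/P_A = (V_B/V_A)³ = (1.19614)³ = 1.71138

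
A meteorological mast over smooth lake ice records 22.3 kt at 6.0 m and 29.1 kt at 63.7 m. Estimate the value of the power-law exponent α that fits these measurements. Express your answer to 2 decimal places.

α ≈ 0.11

Power law: V₂/V₁ = (z₂/z₁)^α ⇒ α = ln(V₂/V₁) / ln(z₂/z₁)
α = ln(29.1/22.3) / ln(63.7/6.0) = ln(1.3049) / ln(10.6167)
  = 0.26615 / 2.36243 = 0.11266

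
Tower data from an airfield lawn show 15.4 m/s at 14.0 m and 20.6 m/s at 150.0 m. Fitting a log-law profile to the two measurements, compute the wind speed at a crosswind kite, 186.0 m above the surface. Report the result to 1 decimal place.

Log law: V ∝ ln(z/z₀). From the pair, with r = V₁/V₂ = 0.74757,
ln z₀ = (ln z₁ − r·ln z₂)/(1 − r) = (2.6391 − 0.74757×5.0106)/0.25243 = -4.3845 → z₀ = 0.01247 m
V₃ = V₁ · ln(z₃/z₀)/ln(z₁/z₀) = 15.4 × 9.6102/7.0235 = 21.0717 m/s

21.1 m/s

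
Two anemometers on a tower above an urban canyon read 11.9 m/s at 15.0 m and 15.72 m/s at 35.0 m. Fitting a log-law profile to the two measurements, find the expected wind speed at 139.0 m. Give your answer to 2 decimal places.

Log law: V ∝ ln(z/z₀). From the pair, with r = V₁/V₂ = 0.75700,
ln z₀ = (ln z₁ − r·ln z₂)/(1 − r) = (2.7081 − 0.75700×3.5553)/0.24300 = 0.0686 → z₀ = 1.071 m
V₃ = V₁ · ln(z₃/z₀)/ln(z₁/z₀) = 11.9 × 4.8659/2.6395 = 21.9377 m/s

21.94 m/s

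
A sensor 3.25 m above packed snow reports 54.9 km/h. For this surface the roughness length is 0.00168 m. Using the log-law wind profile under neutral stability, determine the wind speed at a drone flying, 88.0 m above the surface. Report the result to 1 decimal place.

78.8 km/h

Log law: V(z) ∝ ln(z/z₀), so V₂/V₁ = ln(z₂/z₀) / ln(z₁/z₀).
ln(88.0/0.00168) = 10.8663, ln(3.25/0.00168) = 7.5676
V₂ = 54.9 × 10.8663/7.5676 = 54.9 × 1.4359 = 78.8306 km/h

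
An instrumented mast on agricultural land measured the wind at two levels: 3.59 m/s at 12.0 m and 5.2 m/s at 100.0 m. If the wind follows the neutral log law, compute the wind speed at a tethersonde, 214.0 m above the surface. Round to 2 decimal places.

5.78 m/s

Log law: V ∝ ln(z/z₀). From the pair, with r = V₁/V₂ = 0.69038,
ln z₀ = (ln z₁ − r·ln z₂)/(1 − r) = (2.4849 − 0.69038×4.6052)/0.30962 = -2.2429 → z₀ = 0.1062 m
V₃ = V₁ · ln(z₃/z₀)/ln(z₁/z₀) = 3.59 × 7.6089/4.7278 = 5.7777 m/s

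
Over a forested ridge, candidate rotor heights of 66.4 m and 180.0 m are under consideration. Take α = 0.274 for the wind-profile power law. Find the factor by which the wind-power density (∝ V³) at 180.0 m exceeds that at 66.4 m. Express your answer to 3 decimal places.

2.270

Speed ratio: V_B/V_A = (z_B/z_A)^α = (180.0/66.4)^0.274 = (2.7108)^0.274 = 1.31423
Power-density ratio: P_B/P_A = (V_B/V_A)³ = (1.31423)³ = 2.26993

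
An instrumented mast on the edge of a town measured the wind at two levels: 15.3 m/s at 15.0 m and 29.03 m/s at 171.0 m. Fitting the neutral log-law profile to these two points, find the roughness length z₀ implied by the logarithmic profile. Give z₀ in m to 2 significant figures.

z₀ ≈ 1.00 m

Log law: V(z) ∝ ln(z/z₀). With r = V₁/V₂ = 15.3/29.03 = 0.52704,
r · ln(z₂/z₀) = ln(z₁/z₀) ⇒ ln z₀ = (ln z₁ − r·ln z₂)/(1 − r)
ln z₀ = (2.70805 − 0.52704×5.14166) / 0.47296 = -0.0038
z₀ = exp(-0.0038) = 0.9962 m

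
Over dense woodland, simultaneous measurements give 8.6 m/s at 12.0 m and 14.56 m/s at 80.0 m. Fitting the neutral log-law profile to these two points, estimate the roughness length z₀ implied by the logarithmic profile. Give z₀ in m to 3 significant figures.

z₀ ≈ 0.777 m

Log law: V(z) ∝ ln(z/z₀). With r = V₁/V₂ = 8.6/14.56 = 0.59066,
r · ln(z₂/z₀) = ln(z₁/z₀) ⇒ ln z₀ = (ln z₁ − r·ln z₂)/(1 − r)
ln z₀ = (2.48491 − 0.59066×4.38203) / 0.40934 = -0.2525
z₀ = exp(-0.2525) = 0.7768 m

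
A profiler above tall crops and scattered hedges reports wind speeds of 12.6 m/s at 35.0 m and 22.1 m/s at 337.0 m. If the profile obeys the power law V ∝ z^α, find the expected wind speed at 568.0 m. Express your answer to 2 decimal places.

First find α: α = ln(V₂/V₁)/ln(z₂/z₁) = ln(22.1/12.6)/ln(337.0/35.0) = 0.56188/2.26473 = 0.2481
Extrapolate from 337.0 m to 568.0 m: V₃ = 22.1 × (568.0/337.0)^0.2481 = 22.1 × 1.1383 = 25.1560 m/s

25.16 m/s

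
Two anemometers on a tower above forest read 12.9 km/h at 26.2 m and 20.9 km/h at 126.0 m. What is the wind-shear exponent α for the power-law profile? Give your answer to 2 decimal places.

Power law: V₂/V₁ = (z₂/z₁)^α ⇒ α = ln(V₂/V₁) / ln(z₂/z₁)
α = ln(20.9/12.9) / ln(126.0/26.2) = ln(1.6202) / ln(4.8092)
  = 0.48252 / 1.57052 = 0.30724

α ≈ 0.31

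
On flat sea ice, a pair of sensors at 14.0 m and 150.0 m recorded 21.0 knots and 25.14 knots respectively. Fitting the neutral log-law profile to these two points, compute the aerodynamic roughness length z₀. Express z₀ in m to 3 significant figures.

z₀ ≈ 0.0000835 m

Log law: V(z) ∝ ln(z/z₀). With r = V₁/V₂ = 21.0/25.14 = 0.83532,
r · ln(z₂/z₀) = ln(z₁/z₀) ⇒ ln z₀ = (ln z₁ − r·ln z₂)/(1 − r)
ln z₀ = (2.63906 − 0.83532×5.01064) / 0.16468 = -9.3907
z₀ = exp(-9.3907) = 0.00008350 m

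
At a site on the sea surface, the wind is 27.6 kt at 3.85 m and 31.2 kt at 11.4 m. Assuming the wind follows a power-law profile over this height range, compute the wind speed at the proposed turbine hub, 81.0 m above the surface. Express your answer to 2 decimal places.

First find α: α = ln(V₂/V₁)/ln(z₂/z₁) = ln(31.2/27.6)/ln(11.4/3.85) = 0.12260/1.08554 = 0.1129
Extrapolate from 11.4 m to 81.0 m: V₃ = 31.2 × (81.0/11.4)^0.1129 = 31.2 × 1.2479 = 38.9344 kt

38.93 kt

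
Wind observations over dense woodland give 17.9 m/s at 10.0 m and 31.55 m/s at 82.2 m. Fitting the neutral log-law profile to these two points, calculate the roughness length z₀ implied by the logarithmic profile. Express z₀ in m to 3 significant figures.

Log law: V(z) ∝ ln(z/z₀). With r = V₁/V₂ = 17.9/31.55 = 0.56735,
r · ln(z₂/z₀) = ln(z₁/z₀) ⇒ ln z₀ = (ln z₁ − r·ln z₂)/(1 − r)
ln z₀ = (2.30259 − 0.56735×4.40916) / 0.43265 = -0.4599
z₀ = exp(-0.4599) = 0.6314 m

z₀ ≈ 0.631 m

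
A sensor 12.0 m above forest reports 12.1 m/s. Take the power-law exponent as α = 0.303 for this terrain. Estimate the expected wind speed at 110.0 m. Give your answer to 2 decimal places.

Power-law profile: V₂ = V₁ · (z₂/z₁)^α
V₂ = 12.1 × (110.0/12.0)^0.303 = 12.1 × (9.1667)^0.303
    = 12.1 × 1.9568 = 23.6775 m/s

23.68 m/s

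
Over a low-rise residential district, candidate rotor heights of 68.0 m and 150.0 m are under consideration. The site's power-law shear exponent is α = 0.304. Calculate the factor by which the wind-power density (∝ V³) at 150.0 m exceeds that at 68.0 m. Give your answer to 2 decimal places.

2.06

Speed ratio: V_B/V_A = (z_B/z_A)^α = (150.0/68.0)^0.304 = (2.2059)^0.304 = 1.27189
Power-density ratio: P_B/P_A = (V_B/V_A)³ = (1.27189)³ = 2.05753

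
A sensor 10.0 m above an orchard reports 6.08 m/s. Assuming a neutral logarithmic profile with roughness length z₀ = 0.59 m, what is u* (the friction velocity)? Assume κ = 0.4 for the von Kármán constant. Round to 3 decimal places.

u* ≈ 0.859 m/s

Log law: V(z) = (u*/κ) · ln(z/z₀) ⇒ u* = κ · V / ln(z/z₀)
u* = 0.4 × 6.08 / ln(10.0/0.59) = 0.4 × 6.08 / 2.8302
   = 2.4320 / 2.8302 = 0.8593 m/s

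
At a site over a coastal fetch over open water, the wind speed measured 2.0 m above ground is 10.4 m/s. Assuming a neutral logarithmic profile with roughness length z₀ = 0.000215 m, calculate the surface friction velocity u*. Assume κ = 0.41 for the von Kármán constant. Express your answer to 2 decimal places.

Log law: V(z) = (u*/κ) · ln(z/z₀) ⇒ u* = κ · V / ln(z/z₀)
u* = 0.41 × 10.4 / ln(2.0/0.000215) = 0.41 × 10.4 / 9.1380
   = 4.2640 / 9.1380 = 0.4666 m/s

u* ≈ 0.47 m/s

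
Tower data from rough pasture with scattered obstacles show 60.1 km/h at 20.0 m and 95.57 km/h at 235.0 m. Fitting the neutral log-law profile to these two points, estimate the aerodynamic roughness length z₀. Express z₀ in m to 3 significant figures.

z₀ ≈ 0.308 m

Log law: V(z) ∝ ln(z/z₀). With r = V₁/V₂ = 60.1/95.57 = 0.62886,
r · ln(z₂/z₀) = ln(z₁/z₀) ⇒ ln z₀ = (ln z₁ − r·ln z₂)/(1 − r)
ln z₀ = (2.99573 − 0.62886×5.45959) / 0.37114 = -1.1790
z₀ = exp(-1.1790) = 0.3076 m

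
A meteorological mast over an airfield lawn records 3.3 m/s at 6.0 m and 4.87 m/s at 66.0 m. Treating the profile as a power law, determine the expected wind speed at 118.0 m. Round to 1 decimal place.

5.4 m/s

First find α: α = ln(V₂/V₁)/ln(z₂/z₁) = ln(4.87/3.3)/ln(66.0/6.0) = 0.38917/2.39790 = 0.1623
Extrapolate from 66.0 m to 118.0 m: V₃ = 4.87 × (118.0/66.0)^0.1623 = 4.87 × 1.0989 = 5.3516 m/s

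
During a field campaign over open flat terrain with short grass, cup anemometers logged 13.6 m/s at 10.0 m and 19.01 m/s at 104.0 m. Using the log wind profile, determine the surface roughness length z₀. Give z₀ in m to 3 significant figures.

Log law: V(z) ∝ ln(z/z₀). With r = V₁/V₂ = 13.6/19.01 = 0.71541,
r · ln(z₂/z₀) = ln(z₁/z₀) ⇒ ln z₀ = (ln z₁ − r·ln z₂)/(1 − r)
ln z₀ = (2.30259 − 0.71541×4.64439) / 0.28459 = -3.5844
z₀ = exp(-3.5844) = 0.02775 m

z₀ ≈ 0.0278 m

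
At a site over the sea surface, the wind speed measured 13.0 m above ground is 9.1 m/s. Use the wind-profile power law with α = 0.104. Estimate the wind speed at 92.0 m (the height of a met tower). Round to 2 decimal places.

Power-law profile: V₂ = V₁ · (z₂/z₁)^α
V₂ = 9.1 × (92.0/13.0)^0.104 = 9.1 × (7.0769)^0.104
    = 9.1 × 1.2257 = 11.1539 m/s

11.15 m/s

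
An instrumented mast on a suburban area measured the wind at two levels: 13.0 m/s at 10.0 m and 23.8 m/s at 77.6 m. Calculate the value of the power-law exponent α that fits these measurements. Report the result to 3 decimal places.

Power law: V₂/V₁ = (z₂/z₁)^α ⇒ α = ln(V₂/V₁) / ln(z₂/z₁)
α = ln(23.8/13.0) / ln(77.6/10.0) = ln(1.8308) / ln(7.7600)
  = 0.60474 / 2.04898 = 0.29514

α ≈ 0.295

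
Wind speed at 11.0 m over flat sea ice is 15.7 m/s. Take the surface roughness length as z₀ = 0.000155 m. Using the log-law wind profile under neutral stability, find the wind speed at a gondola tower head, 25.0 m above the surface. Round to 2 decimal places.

16.85 m/s

Log law: V(z) ∝ ln(z/z₀), so V₂/V₁ = ln(z₂/z₀) / ln(z₁/z₀).
ln(25.0/0.000155) = 11.9910, ln(11.0/0.000155) = 11.1700
V₂ = 15.7 × 11.9910/11.1700 = 15.7 × 1.0735 = 16.8539 m/s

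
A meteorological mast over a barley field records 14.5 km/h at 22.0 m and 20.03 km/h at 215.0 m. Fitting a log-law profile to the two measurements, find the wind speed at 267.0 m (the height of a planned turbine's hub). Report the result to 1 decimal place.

Log law: V ∝ ln(z/z₀). From the pair, with r = V₁/V₂ = 0.72391,
ln z₀ = (ln z₁ − r·ln z₂)/(1 − r) = (3.0910 − 0.72391×5.3706)/0.27609 = -2.8862 → z₀ = 0.05579 m
V₃ = V₁ · ln(z₃/z₀)/ln(z₁/z₀) = 14.5 × 8.4734/5.9772 = 20.5555 km/h

20.6 km/h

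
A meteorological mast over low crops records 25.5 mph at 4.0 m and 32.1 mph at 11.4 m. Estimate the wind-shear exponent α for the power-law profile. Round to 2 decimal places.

α ≈ 0.22

Power law: V₂/V₁ = (z₂/z₁)^α ⇒ α = ln(V₂/V₁) / ln(z₂/z₁)
α = ln(32.1/25.5) / ln(11.4/4.0) = ln(1.2588) / ln(2.8500)
  = 0.23018 / 1.04732 = 0.21978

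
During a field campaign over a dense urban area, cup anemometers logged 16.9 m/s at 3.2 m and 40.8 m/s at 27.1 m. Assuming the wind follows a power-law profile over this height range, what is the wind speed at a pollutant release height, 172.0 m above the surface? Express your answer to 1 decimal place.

87.4 m/s

First find α: α = ln(V₂/V₁)/ln(z₂/z₁) = ln(40.8/16.9)/ln(27.1/3.2) = 0.88137/2.13638 = 0.4126
Extrapolate from 27.1 m to 172.0 m: V₃ = 40.8 × (172.0/27.1)^0.4126 = 40.8 × 2.1434 = 87.4495 m/s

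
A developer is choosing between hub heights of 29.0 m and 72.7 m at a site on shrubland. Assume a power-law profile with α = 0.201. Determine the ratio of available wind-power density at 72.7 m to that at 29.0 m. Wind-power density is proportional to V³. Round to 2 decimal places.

Speed ratio: V_B/V_A = (z_B/z_A)^α = (72.7/29.0)^0.201 = (2.5069)^0.201 = 1.20289
Power-density ratio: P_B/P_A = (V_B/V_A)³ = (1.20289)³ = 1.74052

1.74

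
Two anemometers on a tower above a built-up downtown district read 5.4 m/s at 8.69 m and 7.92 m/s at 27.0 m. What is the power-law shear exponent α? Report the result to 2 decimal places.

Power law: V₂/V₁ = (z₂/z₁)^α ⇒ α = ln(V₂/V₁) / ln(z₂/z₁)
α = ln(7.92/5.4) / ln(27.0/8.69) = ln(1.4667) / ln(3.1070)
  = 0.38299 / 1.13366 = 0.33784

α ≈ 0.34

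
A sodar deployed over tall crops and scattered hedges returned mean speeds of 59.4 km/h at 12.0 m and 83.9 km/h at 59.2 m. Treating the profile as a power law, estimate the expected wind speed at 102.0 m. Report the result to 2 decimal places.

First find α: α = ln(V₂/V₁)/ln(z₂/z₁) = ln(83.9/59.4)/ln(59.2/12.0) = 0.34533/1.59601 = 0.2164
Extrapolate from 59.2 m to 102.0 m: V₃ = 83.9 × (102.0/59.2)^0.2164 = 83.9 × 1.1249 = 94.3813 km/h

94.38 km/h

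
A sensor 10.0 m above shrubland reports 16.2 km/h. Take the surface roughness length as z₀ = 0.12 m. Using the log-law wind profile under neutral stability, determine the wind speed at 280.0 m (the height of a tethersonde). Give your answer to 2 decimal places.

Log law: V(z) ∝ ln(z/z₀), so V₂/V₁ = ln(z₂/z₀) / ln(z₁/z₀).
ln(280.0/0.12) = 7.7551, ln(10.0/0.12) = 4.4228
V₂ = 16.2 × 7.7551/4.4228 = 16.2 × 1.7534 = 28.4052 km/h

28.41 km/h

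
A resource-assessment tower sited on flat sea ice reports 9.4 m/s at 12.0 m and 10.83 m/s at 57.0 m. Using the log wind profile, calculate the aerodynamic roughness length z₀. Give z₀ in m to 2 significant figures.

z₀ ≈ 0.00043 m

Log law: V(z) ∝ ln(z/z₀). With r = V₁/V₂ = 9.4/10.83 = 0.86796,
r · ln(z₂/z₀) = ln(z₁/z₀) ⇒ ln z₀ = (ln z₁ − r·ln z₂)/(1 − r)
ln z₀ = (2.48491 − 0.86796×4.04305) / 0.13204 = -7.7574
z₀ = exp(-7.7574) = 0.0004275 m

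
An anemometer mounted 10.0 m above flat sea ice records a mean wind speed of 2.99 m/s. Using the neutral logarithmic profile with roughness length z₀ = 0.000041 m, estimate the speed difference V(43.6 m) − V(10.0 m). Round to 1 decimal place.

Log law: V₂ = V₁ · ln(z₂/z₀)/ln(z₁/z₀) = 2.99 × 13.8770/12.4045 = 3.3449 m/s
ΔV = 3.3449 − 2.99 = 0.3549 m/s

0.4 m/s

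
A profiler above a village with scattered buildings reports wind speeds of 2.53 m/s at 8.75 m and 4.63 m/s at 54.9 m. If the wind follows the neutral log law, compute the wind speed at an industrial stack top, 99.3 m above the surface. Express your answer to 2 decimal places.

Log law: V ∝ ln(z/z₀). From the pair, with r = V₁/V₂ = 0.54644,
ln z₀ = (ln z₁ − r·ln z₂)/(1 − r) = (2.1691 − 0.54644×4.0055)/0.45356 = -0.0434 → z₀ = 0.9575 m
V₃ = V₁ · ln(z₃/z₀)/ln(z₁/z₀) = 2.53 × 4.6416/2.2125 = 5.3077 m/s

5.31 m/s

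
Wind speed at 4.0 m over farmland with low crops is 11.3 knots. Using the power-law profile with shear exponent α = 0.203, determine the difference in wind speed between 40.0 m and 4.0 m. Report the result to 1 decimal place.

6.7 knots

Power law: V₂ = V₁ · (z₂/z₁)^α = 11.3 × (10.0000)^0.203 = 18.0334 knots
ΔV = 18.0334 − 11.3 = 6.7334 knots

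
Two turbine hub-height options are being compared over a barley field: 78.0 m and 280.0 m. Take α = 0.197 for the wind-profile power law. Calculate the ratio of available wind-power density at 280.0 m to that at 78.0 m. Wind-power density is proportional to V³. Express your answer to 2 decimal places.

Speed ratio: V_B/V_A = (z_B/z_A)^α = (280.0/78.0)^0.197 = (3.5897)^0.197 = 1.28632
Power-density ratio: P_B/P_A = (V_B/V_A)³ = (1.28632)³ = 2.12835

2.13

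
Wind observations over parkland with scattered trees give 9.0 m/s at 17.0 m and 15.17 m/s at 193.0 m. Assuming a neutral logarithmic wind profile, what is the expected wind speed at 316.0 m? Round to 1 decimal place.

16.4 m/s

Log law: V ∝ ln(z/z₀). From the pair, with r = V₁/V₂ = 0.59328,
ln z₀ = (ln z₁ − r·ln z₂)/(1 − r) = (2.8332 − 0.59328×5.2627)/0.40672 = -0.7106 → z₀ = 0.4914 m
V₃ = V₁ · ln(z₃/z₀)/ln(z₁/z₀) = 9.0 × 6.4663/3.5438 = 16.4222 m/s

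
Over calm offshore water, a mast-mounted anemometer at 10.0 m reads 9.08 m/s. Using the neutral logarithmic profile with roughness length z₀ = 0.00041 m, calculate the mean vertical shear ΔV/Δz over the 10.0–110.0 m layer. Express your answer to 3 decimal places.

0.022 m/s/m

Log law: V₂ = V₁ · ln(z₂/z₀)/ln(z₁/z₀) = 9.08 × 12.4998/10.1019 = 11.2353 m/s
ΔV/Δz = (11.2353 − 9.08)/(110.0 − 10.0) = 2.1553/100.0000 = 0.02155 m/s/m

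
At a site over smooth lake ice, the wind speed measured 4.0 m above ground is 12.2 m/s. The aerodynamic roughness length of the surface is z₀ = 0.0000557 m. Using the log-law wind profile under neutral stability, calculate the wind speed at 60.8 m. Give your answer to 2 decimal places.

Log law: V(z) ∝ ln(z/z₀), so V₂/V₁ = ln(z₂/z₀) / ln(z₁/z₀).
ln(60.8/0.0000557) = 13.9031, ln(4.0/0.0000557) = 11.1818
V₂ = 12.2 × 13.9031/11.1818 = 12.2 × 1.2434 = 15.1691 m/s

15.17 m/s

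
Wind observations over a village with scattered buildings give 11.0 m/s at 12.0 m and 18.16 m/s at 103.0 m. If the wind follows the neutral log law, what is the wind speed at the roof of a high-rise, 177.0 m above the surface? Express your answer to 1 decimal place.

Log law: V ∝ ln(z/z₀). From the pair, with r = V₁/V₂ = 0.60573,
ln z₀ = (ln z₁ − r·ln z₂)/(1 − r) = (2.4849 − 0.60573×4.6347)/0.39427 = -0.8179 → z₀ = 0.4414 m
V₃ = V₁ · ln(z₃/z₀)/ln(z₁/z₀) = 11.0 × 5.9940/3.3028 = 19.9632 m/s

20.0 m/s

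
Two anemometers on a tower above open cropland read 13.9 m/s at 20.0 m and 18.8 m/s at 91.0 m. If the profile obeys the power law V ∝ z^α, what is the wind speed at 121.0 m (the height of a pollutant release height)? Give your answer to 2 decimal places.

19.90 m/s

First find α: α = ln(V₂/V₁)/ln(z₂/z₁) = ln(18.8/13.9)/ln(91.0/20.0) = 0.30197/1.51513 = 0.1993
Extrapolate from 91.0 m to 121.0 m: V₃ = 18.8 × (121.0/91.0)^0.1993 = 18.8 × 1.0584 = 19.8985 m/s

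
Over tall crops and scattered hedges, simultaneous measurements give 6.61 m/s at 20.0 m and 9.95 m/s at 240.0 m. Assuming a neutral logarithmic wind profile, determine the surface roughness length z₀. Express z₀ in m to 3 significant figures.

z₀ ≈ 0.146 m

Log law: V(z) ∝ ln(z/z₀). With r = V₁/V₂ = 6.61/9.95 = 0.66432,
r · ln(z₂/z₀) = ln(z₁/z₀) ⇒ ln z₀ = (ln z₁ − r·ln z₂)/(1 − r)
ln z₀ = (2.99573 − 0.66432×5.48064) / 0.33568 = -1.9220
z₀ = exp(-1.9220) = 0.1463 m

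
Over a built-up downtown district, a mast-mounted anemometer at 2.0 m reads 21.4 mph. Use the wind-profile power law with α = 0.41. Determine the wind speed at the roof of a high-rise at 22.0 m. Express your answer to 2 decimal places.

Power-law profile: V₂ = V₁ · (z₂/z₁)^α
V₂ = 21.4 × (22.0/2.0)^0.41 = 21.4 × (11.0000)^0.41
    = 21.4 × 2.6728 = 57.1985 mph

57.20 mph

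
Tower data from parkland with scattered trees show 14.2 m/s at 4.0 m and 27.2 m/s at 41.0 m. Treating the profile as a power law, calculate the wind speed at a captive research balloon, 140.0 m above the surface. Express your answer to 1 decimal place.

38.3 m/s

First find α: α = ln(V₂/V₁)/ln(z₂/z₁) = ln(27.2/14.2)/ln(41.0/4.0) = 0.64998/2.32728 = 0.2793
Extrapolate from 41.0 m to 140.0 m: V₃ = 27.2 × (140.0/41.0)^0.2793 = 27.2 × 1.4091 = 38.3287 m/s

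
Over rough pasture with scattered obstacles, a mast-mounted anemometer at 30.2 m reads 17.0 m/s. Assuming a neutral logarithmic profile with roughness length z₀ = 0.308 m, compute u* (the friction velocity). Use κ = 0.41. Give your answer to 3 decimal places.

Log law: V(z) = (u*/κ) · ln(z/z₀) ⇒ u* = κ · V / ln(z/z₀)
u* = 0.41 × 17.0 / ln(30.2/0.308) = 0.41 × 17.0 / 4.5855
   = 6.9700 / 4.5855 = 1.5200 m/s

u* ≈ 1.520 m/s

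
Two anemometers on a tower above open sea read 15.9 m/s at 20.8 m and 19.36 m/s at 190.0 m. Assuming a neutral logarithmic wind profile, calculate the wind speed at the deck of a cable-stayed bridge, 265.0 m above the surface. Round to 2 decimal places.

Log law: V ∝ ln(z/z₀). From the pair, with r = V₁/V₂ = 0.82128,
ln z₀ = (ln z₁ − r·ln z₂)/(1 − r) = (3.0350 − 0.82128×5.2470)/0.17872 = -7.1303 → z₀ = 0.0008004 m
V₃ = V₁ · ln(z₃/z₀)/ln(z₁/z₀) = 15.9 × 12.7101/10.1653 = 19.8804 m/s

19.88 m/s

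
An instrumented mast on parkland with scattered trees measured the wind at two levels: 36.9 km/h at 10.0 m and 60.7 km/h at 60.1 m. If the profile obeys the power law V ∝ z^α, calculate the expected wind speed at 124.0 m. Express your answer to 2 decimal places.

First find α: α = ln(V₂/V₁)/ln(z₂/z₁) = ln(60.7/36.9)/ln(60.1/10.0) = 0.49773/1.79342 = 0.2775
Extrapolate from 60.1 m to 124.0 m: V₃ = 60.7 × (124.0/60.1)^0.2775 = 60.7 × 1.2226 = 74.2139 km/h

74.21 km/h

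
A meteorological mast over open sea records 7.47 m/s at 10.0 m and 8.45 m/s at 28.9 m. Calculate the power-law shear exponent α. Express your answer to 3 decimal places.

Power law: V₂/V₁ = (z₂/z₁)^α ⇒ α = ln(V₂/V₁) / ln(z₂/z₁)
α = ln(8.45/7.47) / ln(28.9/10.0) = ln(1.1312) / ln(2.8900)
  = 0.12327 / 1.06126 = 0.11616

α ≈ 0.116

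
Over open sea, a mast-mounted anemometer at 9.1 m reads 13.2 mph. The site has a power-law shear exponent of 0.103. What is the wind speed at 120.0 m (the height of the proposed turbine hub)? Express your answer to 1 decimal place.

17.2 mph

Power-law profile: V₂ = V₁ · (z₂/z₁)^α
V₂ = 13.2 × (120.0/9.1)^0.103 = 13.2 × (13.1868)^0.103
    = 13.2 × 1.3043 = 17.2166 mph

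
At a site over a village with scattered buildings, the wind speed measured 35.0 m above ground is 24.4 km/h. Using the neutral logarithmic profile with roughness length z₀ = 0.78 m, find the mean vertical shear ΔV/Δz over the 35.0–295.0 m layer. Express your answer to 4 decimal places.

Log law: V₂ = V₁ · ln(z₂/z₀)/ln(z₁/z₀) = 24.4 × 5.9354/3.8038 = 38.0736 km/h
ΔV/Δz = (38.0736 − 24.4)/(295.0 − 35.0) = 13.6736/260.0000 = 0.05259 km/h/m

0.0526 km/h/m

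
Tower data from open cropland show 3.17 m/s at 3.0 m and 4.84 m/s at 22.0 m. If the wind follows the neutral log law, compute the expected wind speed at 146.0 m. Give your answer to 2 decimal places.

Log law: V ∝ ln(z/z₀). From the pair, with r = V₁/V₂ = 0.65496,
ln z₀ = (ln z₁ − r·ln z₂)/(1 − r) = (1.0986 − 0.65496×3.0910)/0.34504 = -2.6834 → z₀ = 0.06833 m
V₃ = V₁ · ln(z₃/z₀)/ln(z₁/z₀) = 3.17 × 7.6670/3.7820 = 6.4263 m/s

6.43 m/s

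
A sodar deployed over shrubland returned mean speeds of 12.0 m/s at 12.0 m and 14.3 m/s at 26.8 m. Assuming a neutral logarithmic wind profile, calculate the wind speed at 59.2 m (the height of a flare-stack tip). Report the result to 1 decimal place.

Log law: V ∝ ln(z/z₀). From the pair, with r = V₁/V₂ = 0.83916,
ln z₀ = (ln z₁ − r·ln z₂)/(1 − r) = (2.4849 − 0.83916×3.2884)/0.16084 = -1.7072 → z₀ = 0.1814 m
V₃ = V₁ · ln(z₃/z₀)/ln(z₁/z₀) = 12.0 × 5.7882/4.1921 = 16.5686 m/s

16.6 m/s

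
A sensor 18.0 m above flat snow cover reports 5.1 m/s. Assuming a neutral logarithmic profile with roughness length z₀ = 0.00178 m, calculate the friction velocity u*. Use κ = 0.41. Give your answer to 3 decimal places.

u* ≈ 0.227 m/s

Log law: V(z) = (u*/κ) · ln(z/z₀) ⇒ u* = κ · V / ln(z/z₀)
u* = 0.41 × 5.1 / ln(18.0/0.00178) = 0.41 × 5.1 / 9.2215
   = 2.0910 / 9.2215 = 0.2268 m/s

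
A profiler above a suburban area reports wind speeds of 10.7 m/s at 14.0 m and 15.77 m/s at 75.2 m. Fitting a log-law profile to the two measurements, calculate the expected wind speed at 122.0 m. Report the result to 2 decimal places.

17.23 m/s

Log law: V ∝ ln(z/z₀). From the pair, with r = V₁/V₂ = 0.67850,
ln z₀ = (ln z₁ − r·ln z₂)/(1 − r) = (2.6391 − 0.67850×4.3202)/0.32150 = -0.9088 → z₀ = 0.4030 m
V₃ = V₁ · ln(z₃/z₀)/ln(z₁/z₀) = 10.7 × 5.7128/3.5479 = 17.2293 m/s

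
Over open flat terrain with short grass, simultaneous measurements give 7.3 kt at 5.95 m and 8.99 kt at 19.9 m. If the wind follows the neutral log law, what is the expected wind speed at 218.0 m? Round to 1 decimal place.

12.3 kt

Log law: V ∝ ln(z/z₀). From the pair, with r = V₁/V₂ = 0.81201,
ln z₀ = (ln z₁ − r·ln z₂)/(1 − r) = (1.7834 − 0.81201×2.9907)/0.18799 = -3.4317 → z₀ = 0.03233 m
V₃ = V₁ · ln(z₃/z₀)/ln(z₁/z₀) = 7.3 × 8.8162/5.2151 = 12.3408 kt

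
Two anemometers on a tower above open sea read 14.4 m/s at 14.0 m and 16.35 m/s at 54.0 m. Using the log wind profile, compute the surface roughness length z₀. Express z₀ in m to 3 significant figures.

z₀ ≈ 0.000656 m

Log law: V(z) ∝ ln(z/z₀). With r = V₁/V₂ = 14.4/16.35 = 0.88073,
r · ln(z₂/z₀) = ln(z₁/z₀) ⇒ ln z₀ = (ln z₁ − r·ln z₂)/(1 − r)
ln z₀ = (2.63906 − 0.88073×3.98898) / 0.11927 = -7.3296
z₀ = exp(-7.3296) = 0.0006558 m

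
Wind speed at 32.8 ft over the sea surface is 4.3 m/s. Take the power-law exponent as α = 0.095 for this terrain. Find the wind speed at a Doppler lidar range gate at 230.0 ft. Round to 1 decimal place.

5.2 m/s

Power-law profile: V₂ = V₁ · (z₂/z₁)^α
V₂ = 4.3 × (230.0/32.8)^0.095 = 4.3 × (7.0122)^0.095
    = 4.3 × 1.2033 = 5.1740 m/s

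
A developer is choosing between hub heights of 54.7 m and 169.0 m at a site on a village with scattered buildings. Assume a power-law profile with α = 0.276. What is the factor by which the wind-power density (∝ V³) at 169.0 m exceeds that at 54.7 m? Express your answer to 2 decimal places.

2.54

Speed ratio: V_B/V_A = (z_B/z_A)^α = (169.0/54.7)^0.276 = (3.0896)^0.276 = 1.36525
Power-density ratio: P_B/P_A = (V_B/V_A)³ = (1.36525)³ = 2.54470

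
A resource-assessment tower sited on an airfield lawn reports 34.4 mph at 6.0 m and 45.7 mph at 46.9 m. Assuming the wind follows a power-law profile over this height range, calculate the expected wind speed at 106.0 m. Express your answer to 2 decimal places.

51.15 mph

First find α: α = ln(V₂/V₁)/ln(z₂/z₁) = ln(45.7/34.4)/ln(46.9/6.0) = 0.28404/2.05626 = 0.1381
Extrapolate from 46.9 m to 106.0 m: V₃ = 45.7 × (106.0/46.9)^0.1381 = 45.7 × 1.1192 = 51.1487 mph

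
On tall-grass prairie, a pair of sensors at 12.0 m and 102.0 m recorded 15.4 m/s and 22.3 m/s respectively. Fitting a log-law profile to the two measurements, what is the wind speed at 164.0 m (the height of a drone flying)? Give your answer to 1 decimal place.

Log law: V ∝ ln(z/z₀). From the pair, with r = V₁/V₂ = 0.69058,
ln z₀ = (ln z₁ − r·ln z₂)/(1 − r) = (2.4849 − 0.69058×4.6250)/0.30942 = -2.2915 → z₀ = 0.1011 m
V₃ = V₁ · ln(z₃/z₀)/ln(z₁/z₀) = 15.4 × 7.3913/4.7764 = 23.8312 m/s

23.8 m/s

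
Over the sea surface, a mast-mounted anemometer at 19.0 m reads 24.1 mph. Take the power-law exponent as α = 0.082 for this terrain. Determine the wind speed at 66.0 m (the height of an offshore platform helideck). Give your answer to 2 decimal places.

Power-law profile: V₂ = V₁ · (z₂/z₁)^α
V₂ = 24.1 × (66.0/19.0)^0.082 = 24.1 × (3.4737)^0.082
    = 24.1 × 1.1075 = 26.6908 mph

26.69 mph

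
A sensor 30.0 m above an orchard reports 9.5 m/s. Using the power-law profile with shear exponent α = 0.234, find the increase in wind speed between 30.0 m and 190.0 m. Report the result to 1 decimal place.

5.1 m/s

Power law: V₂ = V₁ · (z₂/z₁)^α = 9.5 × (6.3333)^0.234 = 14.6321 m/s
ΔV = 14.6321 − 9.5 = 5.1321 m/s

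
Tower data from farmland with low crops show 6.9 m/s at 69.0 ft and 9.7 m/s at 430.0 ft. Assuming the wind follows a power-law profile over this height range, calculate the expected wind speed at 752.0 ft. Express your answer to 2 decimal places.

First find α: α = ln(V₂/V₁)/ln(z₂/z₁) = ln(9.7/6.9)/ln(430.0/69.0) = 0.34060/1.82968 = 0.1862
Extrapolate from 430.0 ft to 752.0 ft: V₃ = 9.7 × (752.0/430.0)^0.1862 = 9.7 × 1.1097 = 10.7637 m/s

10.76 m/s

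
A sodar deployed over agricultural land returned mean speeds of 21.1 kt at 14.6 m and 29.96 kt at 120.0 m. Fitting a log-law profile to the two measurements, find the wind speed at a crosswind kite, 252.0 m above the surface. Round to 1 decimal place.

33.1 kt

Log law: V ∝ ln(z/z₀). From the pair, with r = V₁/V₂ = 0.70427,
ln z₀ = (ln z₁ − r·ln z₂)/(1 − r) = (2.6810 − 0.70427×4.7875)/0.29573 = -2.3355 → z₀ = 0.09676 m
V₃ = V₁ · ln(z₃/z₀)/ln(z₁/z₀) = 21.1 × 7.8649/5.0165 = 33.0807 kt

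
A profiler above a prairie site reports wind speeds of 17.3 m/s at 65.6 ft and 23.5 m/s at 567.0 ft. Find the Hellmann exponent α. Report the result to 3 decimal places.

α ≈ 0.142

Power law: V₂/V₁ = (z₂/z₁)^α ⇒ α = ln(V₂/V₁) / ln(z₂/z₁)
α = ln(23.5/17.3) / ln(567.0/65.6) = ln(1.3584) / ln(8.6433)
  = 0.30629 / 2.15678 = 0.14201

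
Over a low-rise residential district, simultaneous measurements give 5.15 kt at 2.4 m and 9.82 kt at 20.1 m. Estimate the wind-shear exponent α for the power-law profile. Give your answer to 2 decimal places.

α ≈ 0.30

Power law: V₂/V₁ = (z₂/z₁)^α ⇒ α = ln(V₂/V₁) / ln(z₂/z₁)
α = ln(9.82/5.15) / ln(20.1/2.4) = ln(1.9068) / ln(8.3750)
  = 0.64542 / 2.12525 = 0.30369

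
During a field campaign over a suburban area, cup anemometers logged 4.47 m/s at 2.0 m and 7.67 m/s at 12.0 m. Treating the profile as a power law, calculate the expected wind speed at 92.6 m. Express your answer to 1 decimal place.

First find α: α = ln(V₂/V₁)/ln(z₂/z₁) = ln(7.67/4.47)/ln(12.0/2.0) = 0.53993/1.79176 = 0.3013
Extrapolate from 12.0 m to 92.6 m: V₃ = 7.67 × (92.6/12.0)^0.3013 = 7.67 × 1.8510 = 14.1975 m/s

14.2 m/s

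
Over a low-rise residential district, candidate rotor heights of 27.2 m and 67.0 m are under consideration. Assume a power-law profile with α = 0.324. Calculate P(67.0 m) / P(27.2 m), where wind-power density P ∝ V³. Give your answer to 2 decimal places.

2.40

Speed ratio: V_B/V_A = (z_B/z_A)^α = (67.0/27.2)^0.324 = (2.4632)^0.324 = 1.33921
Power-density ratio: P_B/P_A = (V_B/V_A)³ = (1.33921)³ = 2.40184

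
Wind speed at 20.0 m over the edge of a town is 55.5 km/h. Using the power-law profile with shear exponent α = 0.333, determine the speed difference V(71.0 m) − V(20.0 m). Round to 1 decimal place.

29.1 km/h

Power law: V₂ = V₁ · (z₂/z₁)^α = 55.5 × (3.5500)^0.333 = 84.6290 km/h
ΔV = 84.6290 − 55.5 = 29.1290 km/h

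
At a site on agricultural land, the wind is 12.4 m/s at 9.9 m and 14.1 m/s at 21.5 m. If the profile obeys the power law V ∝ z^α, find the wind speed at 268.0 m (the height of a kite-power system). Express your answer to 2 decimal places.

21.42 m/s

First find α: α = ln(V₂/V₁)/ln(z₂/z₁) = ln(14.1/12.4)/ln(21.5/9.9) = 0.12848/0.77552 = 0.1657
Extrapolate from 21.5 m to 268.0 m: V₃ = 14.1 × (268.0/21.5)^0.1657 = 14.1 × 1.5189 = 21.4161 m/s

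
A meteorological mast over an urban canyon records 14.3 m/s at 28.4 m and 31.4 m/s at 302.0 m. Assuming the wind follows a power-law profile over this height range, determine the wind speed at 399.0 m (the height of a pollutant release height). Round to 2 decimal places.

First find α: α = ln(V₂/V₁)/ln(z₂/z₁) = ln(31.4/14.3)/ln(302.0/28.4) = 0.78655/2.36404 = 0.3327
Extrapolate from 302.0 m to 399.0 m: V₃ = 31.4 × (399.0/302.0)^0.3327 = 31.4 × 1.0971 = 34.4490 m/s

34.45 m/s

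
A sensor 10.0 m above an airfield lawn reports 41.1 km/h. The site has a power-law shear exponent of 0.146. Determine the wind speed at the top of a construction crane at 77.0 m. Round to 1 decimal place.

Power-law profile: V₂ = V₁ · (z₂/z₁)^α
V₂ = 41.1 × (77.0/10.0)^0.146 = 41.1 × (7.7000)^0.146
    = 41.1 × 1.3472 = 55.3694 km/h

55.4 km/h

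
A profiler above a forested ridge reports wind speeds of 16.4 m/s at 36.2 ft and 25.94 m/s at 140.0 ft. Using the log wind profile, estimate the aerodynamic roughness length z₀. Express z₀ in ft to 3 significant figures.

Log law: V(z) ∝ ln(z/z₀). With r = V₁/V₂ = 16.4/25.94 = 0.63223,
r · ln(z₂/z₀) = ln(z₁/z₀) ⇒ ln z₀ = (ln z₁ − r·ln z₂)/(1 − r)
ln z₀ = (3.58906 − 0.63223×4.94164) / 0.36777 = 1.2639
z₀ = exp(1.2639) = 3.539 ft

z₀ ≈ 3.54 ft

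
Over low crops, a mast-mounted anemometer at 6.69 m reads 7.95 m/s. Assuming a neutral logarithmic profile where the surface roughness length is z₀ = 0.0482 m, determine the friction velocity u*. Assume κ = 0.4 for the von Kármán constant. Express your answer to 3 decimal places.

Log law: V(z) = (u*/κ) · ln(z/z₀) ⇒ u* = κ · V / ln(z/z₀)
u* = 0.4 × 7.95 / ln(6.69/0.0482) = 0.4 × 7.95 / 4.9330
   = 3.1800 / 4.9330 = 0.6446 m/s

u* ≈ 0.645 m/s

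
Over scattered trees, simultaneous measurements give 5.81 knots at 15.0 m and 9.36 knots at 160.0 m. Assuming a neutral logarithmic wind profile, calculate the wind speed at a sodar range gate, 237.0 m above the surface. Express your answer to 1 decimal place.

9.9 knots

Log law: V ∝ ln(z/z₀). From the pair, with r = V₁/V₂ = 0.62073,
ln z₀ = (ln z₁ − r·ln z₂)/(1 − r) = (2.7081 − 0.62073×5.0752)/0.37927 = -1.1660 → z₀ = 0.3116 m
V₃ = V₁ · ln(z₃/z₀)/ln(z₁/z₀) = 5.81 × 6.6341/3.8741 = 9.9492 knots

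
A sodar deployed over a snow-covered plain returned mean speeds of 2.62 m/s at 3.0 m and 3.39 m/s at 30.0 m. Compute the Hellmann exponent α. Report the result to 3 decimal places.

Power law: V₂/V₁ = (z₂/z₁)^α ⇒ α = ln(V₂/V₁) / ln(z₂/z₁)
α = ln(3.39/2.62) / ln(30.0/3.0) = ln(1.2939) / ln(10.0000)
  = 0.25766 / 2.30259 = 0.11190

α ≈ 0.112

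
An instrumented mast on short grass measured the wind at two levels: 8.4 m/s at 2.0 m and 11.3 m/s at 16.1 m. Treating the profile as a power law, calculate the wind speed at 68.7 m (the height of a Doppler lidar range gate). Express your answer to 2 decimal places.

First find α: α = ln(V₂/V₁)/ln(z₂/z₁) = ln(11.3/8.4)/ln(16.1/2.0) = 0.29657/2.08567 = 0.1422
Extrapolate from 16.1 m to 68.7 m: V₃ = 11.3 × (68.7/16.1)^0.1422 = 11.3 × 1.2291 = 13.8893 m/s

13.89 m/s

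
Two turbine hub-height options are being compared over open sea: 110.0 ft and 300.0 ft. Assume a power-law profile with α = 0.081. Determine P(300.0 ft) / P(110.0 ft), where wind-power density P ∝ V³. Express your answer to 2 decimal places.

1.28

Speed ratio: V_B/V_A = (z_B/z_A)^α = (300.0/110.0)^0.081 = (2.7273)^0.081 = 1.08466
Power-density ratio: P_B/P_A = (V_B/V_A)³ = (1.08466)³ = 1.27609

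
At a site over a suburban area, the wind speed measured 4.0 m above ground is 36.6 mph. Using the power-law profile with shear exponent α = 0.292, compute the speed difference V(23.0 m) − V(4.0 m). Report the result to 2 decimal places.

24.40 mph

Power law: V₂ = V₁ · (z₂/z₁)^α = 36.6 × (5.7500)^0.292 = 60.9964 mph
ΔV = 60.9964 − 36.6 = 24.3964 mph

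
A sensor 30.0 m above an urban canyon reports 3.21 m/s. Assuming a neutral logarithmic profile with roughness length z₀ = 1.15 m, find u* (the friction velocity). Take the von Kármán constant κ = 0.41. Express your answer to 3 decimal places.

Log law: V(z) = (u*/κ) · ln(z/z₀) ⇒ u* = κ · V / ln(z/z₀)
u* = 0.41 × 3.21 / ln(30.0/1.15) = 0.41 × 3.21 / 3.2614
   = 1.3161 / 3.2614 = 0.4035 m/s

u* ≈ 0.404 m/s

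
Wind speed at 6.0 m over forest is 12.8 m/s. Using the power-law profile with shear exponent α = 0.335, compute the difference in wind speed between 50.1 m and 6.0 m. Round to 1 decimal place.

13.3 m/s

Power law: V₂ = V₁ · (z₂/z₁)^α = 12.8 × (8.3500)^0.335 = 26.0600 m/s
ΔV = 26.0600 − 12.8 = 13.2600 m/s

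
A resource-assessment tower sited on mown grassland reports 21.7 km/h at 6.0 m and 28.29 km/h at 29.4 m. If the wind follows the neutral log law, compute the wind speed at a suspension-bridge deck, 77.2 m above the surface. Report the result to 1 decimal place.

Log law: V ∝ ln(z/z₀). From the pair, with r = V₁/V₂ = 0.76706,
ln z₀ = (ln z₁ − r·ln z₂)/(1 − r) = (1.7918 − 0.76706×3.3810)/0.23294 = -3.4414 → z₀ = 0.03202 m
V₃ = V₁ · ln(z₃/z₀)/ln(z₁/z₀) = 21.7 × 7.7878/5.2331 = 32.2932 km/h

32.3 km/h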